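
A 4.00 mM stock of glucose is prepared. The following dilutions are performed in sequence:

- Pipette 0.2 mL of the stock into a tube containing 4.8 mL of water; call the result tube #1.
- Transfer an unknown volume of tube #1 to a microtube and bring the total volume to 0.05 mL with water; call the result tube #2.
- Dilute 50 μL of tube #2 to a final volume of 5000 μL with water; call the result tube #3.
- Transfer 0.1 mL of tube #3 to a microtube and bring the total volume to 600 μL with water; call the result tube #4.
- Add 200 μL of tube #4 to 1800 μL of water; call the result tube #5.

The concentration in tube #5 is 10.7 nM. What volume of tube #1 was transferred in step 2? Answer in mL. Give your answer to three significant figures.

Step 1: 0.2 mL + 4.8 mL = 5 mL total → factor 5/0.2 = 25
Step 2: v brought to 0.05 mL → factor = 0.05 mL/v
Step 3: 50 μL brought to 5000 μL → factor 5000/50 = 100
Step 4: 0.1 mL brought to 600 μL → factor 0.6/0.1 = 6
Step 5: 200 μL + 1800 μL = 2000 μL total → factor 2000/200 = 10
Product of known-step factors = 1.5 × 10^5
Overall factor = 4.00 mM / (10.7 nM) = 3.7383 × 10^5
Step-2 factor = 3.7383 × 10^5 / 1.5 × 10^5 = 2.4922
v = 0.05 mL / 2.4922 = 0.0201 mL

0.0201 mL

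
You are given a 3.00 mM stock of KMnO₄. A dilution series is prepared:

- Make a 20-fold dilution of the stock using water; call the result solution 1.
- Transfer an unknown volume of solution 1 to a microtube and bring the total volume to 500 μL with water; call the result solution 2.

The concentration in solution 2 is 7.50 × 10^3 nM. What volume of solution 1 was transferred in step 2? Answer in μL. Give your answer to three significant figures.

Step 1: 20-fold → factor 20
Step 2: v brought to 500 μL → factor = 500 μL/v
Product of known-step factors = 20
Overall factor = 3.00 mM / (7.50 × 10^3 nM) = 400
Step-2 factor = 400 / 20 = 20
v = 500 μL / 20 = 25.0 μL

25.0 μL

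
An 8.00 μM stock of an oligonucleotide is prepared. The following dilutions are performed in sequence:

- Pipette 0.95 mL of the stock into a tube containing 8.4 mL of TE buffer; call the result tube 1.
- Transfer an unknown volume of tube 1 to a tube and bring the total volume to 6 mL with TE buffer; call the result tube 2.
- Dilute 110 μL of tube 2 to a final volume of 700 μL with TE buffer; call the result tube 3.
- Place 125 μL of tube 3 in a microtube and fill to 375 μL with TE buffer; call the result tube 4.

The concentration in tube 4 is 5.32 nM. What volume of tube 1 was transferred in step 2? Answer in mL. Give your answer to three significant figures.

Step 1: 0.95 mL + 8.4 mL = 9.35 mL total → factor 9.35/0.95 = 9.8421
Step 2: v brought to 6 mL → factor = 6 mL/v
Step 3: 110 μL brought to 700 μL → factor 700/110 = 6.3636
Step 4: 125 μL brought to 375 μL → factor 375/125 = 3
Product of known-step factors = 187.89
Overall factor = 8.00 μM / (5.32 nM) = 1503.8
Step-2 factor = 1503.8 / 187.89 = 8.0032
v = 6 mL / 8.0032 = 0.750 mL

0.750 mL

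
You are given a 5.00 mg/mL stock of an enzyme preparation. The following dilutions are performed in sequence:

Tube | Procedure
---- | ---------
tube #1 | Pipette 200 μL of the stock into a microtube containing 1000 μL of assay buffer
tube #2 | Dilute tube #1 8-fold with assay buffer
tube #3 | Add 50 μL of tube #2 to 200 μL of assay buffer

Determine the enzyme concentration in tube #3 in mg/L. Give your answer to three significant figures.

Step 1: 200 μL + 1000 μL = 1200 μL total → factor 1200/200 = 6
Step 2: 8-fold → factor 8
Step 3: 50 μL + 200 μL = 250 μL total → factor 250/50 = 5
Overall dilution factor = 6 × 8 × 5 = 240
Final = 5.00 mg/mL / 240 = 0.02083 mg/mL = 20.8 mg/L

20.8 mg/L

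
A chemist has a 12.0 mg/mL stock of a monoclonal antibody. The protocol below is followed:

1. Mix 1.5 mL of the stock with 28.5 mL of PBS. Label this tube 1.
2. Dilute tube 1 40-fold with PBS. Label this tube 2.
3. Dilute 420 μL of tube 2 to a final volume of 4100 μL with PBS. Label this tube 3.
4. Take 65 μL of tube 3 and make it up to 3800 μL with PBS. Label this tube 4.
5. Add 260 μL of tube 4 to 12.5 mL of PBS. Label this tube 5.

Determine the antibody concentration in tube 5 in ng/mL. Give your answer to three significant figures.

Step 1: 1.5 mL + 28.5 mL = 30 mL total → factor 30/1.5 = 20
Step 2: 40-fold → factor 40
Step 3: 420 μL brought to 4100 μL → factor 4100/420 = 9.7619
Step 4: 65 μL brought to 3800 μL → factor 3800/65 = 58.462
Step 5: 260 μL + 12.5 mL = 12760 μL total → factor 12760/260 = 49.077
Overall dilution factor = 20 × 40 × 9.7619 × 58.462 × 49.077 = 2.2406 × 10^7
Final = 12.0 mg/mL / 2.2406 × 10^7 = 5.356 × 10^-7 mg/mL = 0.536 ng/mL

0.536 ng/mL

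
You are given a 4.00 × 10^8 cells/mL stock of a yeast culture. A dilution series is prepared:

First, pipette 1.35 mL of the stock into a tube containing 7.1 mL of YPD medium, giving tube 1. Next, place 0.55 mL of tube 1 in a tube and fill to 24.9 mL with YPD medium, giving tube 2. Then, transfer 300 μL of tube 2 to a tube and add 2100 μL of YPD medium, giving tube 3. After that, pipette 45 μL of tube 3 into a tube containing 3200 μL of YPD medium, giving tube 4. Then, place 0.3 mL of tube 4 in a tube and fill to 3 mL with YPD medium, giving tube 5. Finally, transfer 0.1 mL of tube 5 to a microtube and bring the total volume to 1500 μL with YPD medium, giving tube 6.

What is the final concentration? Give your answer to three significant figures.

Step 1: 1.35 mL + 7.1 mL = 8.45 mL total → factor 8.45/1.35 = 6.2593
Step 2: 0.55 mL brought to 24.9 mL → factor 24.9/0.55 = 45.273
Step 3: 300 μL + 2100 μL = 2400 μL total → factor 2400/300 = 8
Step 4: 45 μL + 3200 μL = 3245 μL total → factor 3245/45 = 72.111
Step 5: 0.3 mL brought to 3 mL → factor 3/0.3 = 10
Step 6: 0.1 mL brought to 1500 μL → factor 1.5/0.1 = 15
Overall dilution factor = 6.2593 × 45.273 × 8 × 72.111 × 10 × 15 = 2.4521 × 10^7
Final = 4.00 × 10^8 cells/mL / 2.4521 × 10^7 = 16.3 cells/mL

16.3 cells/mL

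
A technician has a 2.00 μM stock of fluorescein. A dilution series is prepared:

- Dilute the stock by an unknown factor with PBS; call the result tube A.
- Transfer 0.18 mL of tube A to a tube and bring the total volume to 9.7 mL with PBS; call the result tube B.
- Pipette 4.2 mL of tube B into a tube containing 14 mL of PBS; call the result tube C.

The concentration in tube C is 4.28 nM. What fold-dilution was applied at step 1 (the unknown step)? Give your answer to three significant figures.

Step 1: unknown factor x
Step 2: 0.18 mL brought to 9.7 mL → factor 9.7/0.18 = 53.889
Step 3: 4.2 mL + 14 mL = 18.2 mL total → factor 18.2/4.2 = 4.3333
Product of known-step factors = 233.52
Overall factor = 2.00 μM / (4.28 nM) = 467.29
x = 467.29 / 233.52 = 2.00

2.00-fold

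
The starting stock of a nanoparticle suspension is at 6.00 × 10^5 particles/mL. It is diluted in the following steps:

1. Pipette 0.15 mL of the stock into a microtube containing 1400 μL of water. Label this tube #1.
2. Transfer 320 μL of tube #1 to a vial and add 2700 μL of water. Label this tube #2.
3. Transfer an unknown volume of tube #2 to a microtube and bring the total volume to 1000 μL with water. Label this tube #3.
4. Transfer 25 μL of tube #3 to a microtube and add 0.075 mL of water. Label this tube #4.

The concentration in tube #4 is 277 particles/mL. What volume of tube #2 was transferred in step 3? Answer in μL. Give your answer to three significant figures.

180 μL

Step 1: 0.15 mL + 1400 μL = 1.55 mL total → factor 1.55/0.15 = 10.333
Step 2: 320 μL + 2700 μL = 3020 μL total → factor 3020/320 = 9.4375
Step 3: v brought to 1000 μL → factor = 1000 μL/v
Step 4: 25 μL + 0.075 mL = 100 μL total → factor 100/25 = 4
Product of known-step factors = 390.08
Overall factor = 6.00 × 10^5 particles/mL / (277 particles/mL) = 2166.1
Step-3 factor = 2166.1 / 390.08 = 5.5528
v = 1000 μL / 5.5528 = 180 μL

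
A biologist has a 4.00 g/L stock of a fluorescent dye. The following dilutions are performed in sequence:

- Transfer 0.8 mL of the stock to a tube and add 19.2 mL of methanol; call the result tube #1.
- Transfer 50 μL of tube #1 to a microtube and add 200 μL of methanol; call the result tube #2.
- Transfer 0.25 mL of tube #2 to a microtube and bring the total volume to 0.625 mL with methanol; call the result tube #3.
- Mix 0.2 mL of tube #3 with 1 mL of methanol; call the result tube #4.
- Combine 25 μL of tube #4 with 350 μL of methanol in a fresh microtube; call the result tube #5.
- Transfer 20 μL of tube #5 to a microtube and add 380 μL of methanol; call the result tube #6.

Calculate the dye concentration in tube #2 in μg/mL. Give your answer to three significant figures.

Step 1: 0.8 mL + 19.2 mL = 20 mL total → factor 20/0.8 = 25
Step 2: 50 μL + 200 μL = 250 μL total → factor 250/50 = 5
Dilution factor through tube #2 = 25 × 5 = 125
[tube #2] = 4.00 g/L / 125 = 0.03200 g/L = 32.0 μg/mL

32.0 μg/mL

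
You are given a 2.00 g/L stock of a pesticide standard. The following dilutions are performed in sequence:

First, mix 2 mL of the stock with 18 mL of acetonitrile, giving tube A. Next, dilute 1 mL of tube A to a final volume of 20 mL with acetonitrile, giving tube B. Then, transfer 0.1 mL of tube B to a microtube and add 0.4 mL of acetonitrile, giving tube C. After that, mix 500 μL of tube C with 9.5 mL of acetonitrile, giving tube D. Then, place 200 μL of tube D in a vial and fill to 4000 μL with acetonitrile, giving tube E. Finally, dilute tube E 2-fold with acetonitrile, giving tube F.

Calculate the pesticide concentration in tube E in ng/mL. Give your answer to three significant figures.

5.00 ng/mL

Step 1: 2 mL + 18 mL = 20 mL total → factor 20/2 = 10
Step 2: 1 mL brought to 20 mL → factor 20/1 = 20
Step 3: 0.1 mL + 0.4 mL = 0.5 mL total → factor 0.5/0.1 = 5
Step 4: 500 μL + 9.5 mL = 10000 μL total → factor 10000/500 = 20
Step 5: 200 μL brought to 4000 μL → factor 4000/200 = 20
Dilution factor through tube E = 10 × 20 × 5 × 20 × 20 = 4 × 10^5
[tube E] = 2.00 g/L / 4 × 10^5 = 5.000 × 10^-6 g/L = 5.00 ng/mL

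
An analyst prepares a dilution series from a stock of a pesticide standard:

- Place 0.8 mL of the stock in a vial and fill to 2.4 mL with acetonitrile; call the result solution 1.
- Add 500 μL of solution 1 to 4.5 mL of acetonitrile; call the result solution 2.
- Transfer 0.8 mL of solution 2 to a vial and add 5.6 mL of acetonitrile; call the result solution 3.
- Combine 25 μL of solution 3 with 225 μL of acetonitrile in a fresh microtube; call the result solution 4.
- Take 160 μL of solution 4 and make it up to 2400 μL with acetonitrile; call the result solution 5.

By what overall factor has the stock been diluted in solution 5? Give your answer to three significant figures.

3.60 × 10^4

Step 1: 0.8 mL brought to 2.4 mL → factor 2.4/0.8 = 3
Step 2: 500 μL + 4.5 mL = 5000 μL total → factor 5000/500 = 10
Step 3: 0.8 mL + 5.6 mL = 6.4 mL total → factor 6.4/0.8 = 8
Step 4: 25 μL + 225 μL = 250 μL total → factor 250/25 = 10
Step 5: 160 μL brought to 2400 μL → factor 2400/160 = 15
Overall dilution factor = 3 × 10 × 8 × 10 × 15 = 36000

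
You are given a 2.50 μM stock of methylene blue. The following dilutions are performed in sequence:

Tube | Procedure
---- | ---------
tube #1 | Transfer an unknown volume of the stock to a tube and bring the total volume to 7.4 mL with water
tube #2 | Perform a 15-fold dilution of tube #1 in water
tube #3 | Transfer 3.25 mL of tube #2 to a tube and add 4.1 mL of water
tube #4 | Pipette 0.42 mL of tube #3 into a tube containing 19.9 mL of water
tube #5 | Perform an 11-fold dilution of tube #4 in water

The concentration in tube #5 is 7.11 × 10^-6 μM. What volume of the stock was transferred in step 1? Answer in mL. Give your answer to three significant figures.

0.380 mL

Step 1: v brought to 7.4 mL → factor = 7.4 mL/v
Step 2: 15-fold → factor 15
Step 3: 3.25 mL + 4.1 mL = 7.35 mL total → factor 7.35/3.25 = 2.2615
Step 4: 0.42 mL + 19.9 mL = 20.32 mL total → factor 20.32/0.42 = 48.381
Step 5: 11-fold → factor 11
Product of known-step factors = 18054
Overall factor = 2.50 μM / (7.11 × 10^-6 μM) = 3.5162 × 10^5
Step-1 factor = 3.5162 × 10^5 / 18054 = 19.476
v = 7.4 mL / 19.476 = 0.380 mL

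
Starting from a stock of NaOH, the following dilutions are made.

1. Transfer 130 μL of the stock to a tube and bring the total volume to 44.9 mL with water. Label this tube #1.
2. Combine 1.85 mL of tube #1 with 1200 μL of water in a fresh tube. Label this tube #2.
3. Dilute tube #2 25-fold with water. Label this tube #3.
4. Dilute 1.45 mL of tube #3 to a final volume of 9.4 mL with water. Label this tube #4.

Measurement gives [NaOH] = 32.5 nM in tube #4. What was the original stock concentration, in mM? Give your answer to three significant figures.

Step 1: 130 μL brought to 44.9 mL → factor 44900/130 = 345.38
Step 2: 1.85 mL + 1200 μL = 3.05 mL total → factor 3.05/1.85 = 1.6486
Step 3: 25-fold → factor 25
Step 4: 1.45 mL brought to 9.4 mL → factor 9.4/1.45 = 6.4828
Overall dilution factor = 345.38 × 1.6486 × 25 × 6.4828 = 92285
Stock = 32.5 nM × 92285 = 2.999 × 10^6 nM = 3.00 mM

3.00 mM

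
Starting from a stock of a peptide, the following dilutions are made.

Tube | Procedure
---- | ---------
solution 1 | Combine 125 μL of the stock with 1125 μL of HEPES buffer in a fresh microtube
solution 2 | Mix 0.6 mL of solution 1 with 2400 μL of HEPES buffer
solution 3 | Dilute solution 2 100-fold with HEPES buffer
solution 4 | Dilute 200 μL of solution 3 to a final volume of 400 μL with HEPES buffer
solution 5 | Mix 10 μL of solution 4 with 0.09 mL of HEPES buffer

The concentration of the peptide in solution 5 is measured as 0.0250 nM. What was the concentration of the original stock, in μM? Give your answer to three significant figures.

Step 1: 125 μL + 1125 μL = 1250 μL total → factor 1250/125 = 10
Step 2: 0.6 mL + 2400 μL = 3 mL total → factor 3/0.6 = 5
Step 3: 100-fold → factor 100
Step 4: 200 μL brought to 400 μL → factor 400/200 = 2
Step 5: 10 μL + 0.09 mL = 100 μL total → factor 100/10 = 10
Overall dilution factor = 10 × 5 × 100 × 2 × 10 = 1 × 10^5
Stock = 0.0250 nM × 1 × 10^5 = 2500 nM = 2.50 μM

2.50 μM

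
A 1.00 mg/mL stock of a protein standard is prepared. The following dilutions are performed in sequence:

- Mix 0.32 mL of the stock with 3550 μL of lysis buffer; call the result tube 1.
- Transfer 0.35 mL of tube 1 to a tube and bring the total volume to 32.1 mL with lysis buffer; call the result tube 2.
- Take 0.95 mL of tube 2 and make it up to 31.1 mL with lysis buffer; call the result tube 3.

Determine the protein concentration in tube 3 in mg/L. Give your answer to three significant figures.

0.0275 mg/L

Step 1: 0.32 mL + 3550 μL = 3.87 mL total → factor 3.87/0.32 = 12.094
Step 2: 0.35 mL brought to 32.1 mL → factor 32.1/0.35 = 91.714
Step 3: 0.95 mL brought to 31.1 mL → factor 31.1/0.95 = 32.737
Overall dilution factor = 12.094 × 91.714 × 32.737 = 36311
Final = 1.00 mg/mL / 36311 = 2.754 × 10^-5 mg/mL = 0.0275 mg/L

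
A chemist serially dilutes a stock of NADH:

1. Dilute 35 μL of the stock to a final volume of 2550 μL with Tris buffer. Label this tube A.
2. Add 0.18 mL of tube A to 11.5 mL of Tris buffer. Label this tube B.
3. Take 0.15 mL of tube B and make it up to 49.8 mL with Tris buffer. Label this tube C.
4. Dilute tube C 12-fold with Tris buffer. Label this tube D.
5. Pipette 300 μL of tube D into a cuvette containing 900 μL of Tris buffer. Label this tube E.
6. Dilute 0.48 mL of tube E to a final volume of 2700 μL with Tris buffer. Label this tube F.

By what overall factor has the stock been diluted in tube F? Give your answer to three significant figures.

4.24 × 10^8

Step 1: 35 μL brought to 2550 μL → factor 2550/35 = 72.857
Step 2: 0.18 mL + 11.5 mL = 11.68 mL total → factor 11.68/0.18 = 64.889
Step 3: 0.15 mL brought to 49.8 mL → factor 49.8/0.15 = 332
Step 4: 12-fold → factor 12
Step 5: 300 μL + 900 μL = 1200 μL total → factor 1200/300 = 4
Step 6: 0.48 mL brought to 2700 μL → factor 2.7/0.48 = 5.625
Overall dilution factor = 72.857 × 64.889 × 332 × 12 × 4 × 5.625 = 4.2378 × 10^8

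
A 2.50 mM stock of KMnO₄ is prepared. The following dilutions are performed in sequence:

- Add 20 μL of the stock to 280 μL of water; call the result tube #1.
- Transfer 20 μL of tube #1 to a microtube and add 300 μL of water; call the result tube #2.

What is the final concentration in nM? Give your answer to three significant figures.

1.04 × 10^4 nM

Step 1: 20 μL + 280 μL = 300 μL total → factor 300/20 = 15
Step 2: 20 μL + 300 μL = 320 μL total → factor 320/20 = 16
Overall dilution factor = 15 × 16 = 240
Final = 2.50 mM / 240 = 0.01042 mM = 1.04 × 10^4 nM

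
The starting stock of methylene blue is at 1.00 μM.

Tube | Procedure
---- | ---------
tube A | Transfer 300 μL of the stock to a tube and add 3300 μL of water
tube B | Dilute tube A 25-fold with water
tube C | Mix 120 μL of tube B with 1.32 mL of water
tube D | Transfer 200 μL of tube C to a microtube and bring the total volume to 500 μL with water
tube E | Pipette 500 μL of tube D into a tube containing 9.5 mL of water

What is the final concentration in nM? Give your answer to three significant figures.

0.00556 nM

Step 1: 300 μL + 3300 μL = 3600 μL total → factor 3600/300 = 12
Step 2: 25-fold → factor 25
Step 3: 120 μL + 1.32 mL = 1440 μL total → factor 1440/120 = 12
Step 4: 200 μL brought to 500 μL → factor 500/200 = 2.5
Step 5: 500 μL + 9.5 mL = 10000 μL total → factor 10000/500 = 20
Overall dilution factor = 12 × 25 × 12 × 2.5 × 20 = 1.8 × 10^5
Final = 1.00 μM / 1.8 × 10^5 = 5.556 × 10^-6 μM = 0.00556 nM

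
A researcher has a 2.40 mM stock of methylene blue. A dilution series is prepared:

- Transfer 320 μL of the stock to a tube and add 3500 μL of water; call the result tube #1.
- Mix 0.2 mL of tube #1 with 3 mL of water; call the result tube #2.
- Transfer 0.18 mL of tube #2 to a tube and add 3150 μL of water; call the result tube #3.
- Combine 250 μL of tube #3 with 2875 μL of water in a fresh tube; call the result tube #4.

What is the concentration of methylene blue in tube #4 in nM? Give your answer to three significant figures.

54.3 nM

Step 1: 320 μL + 3500 μL = 3820 μL total → factor 3820/320 = 11.938
Step 2: 0.2 mL + 3 mL = 3.2 mL total → factor 3.2/0.2 = 16
Step 3: 0.18 mL + 3150 μL = 3.33 mL total → factor 3.33/0.18 = 18.5
Step 4: 250 μL + 2875 μL = 3125 μL total → factor 3125/250 = 12.5
Overall dilution factor = 11.938 × 16 × 18.5 × 12.5 = 44169
Final = 2.40 mM / 44169 = 5.434 × 10^-5 mM = 54.3 nM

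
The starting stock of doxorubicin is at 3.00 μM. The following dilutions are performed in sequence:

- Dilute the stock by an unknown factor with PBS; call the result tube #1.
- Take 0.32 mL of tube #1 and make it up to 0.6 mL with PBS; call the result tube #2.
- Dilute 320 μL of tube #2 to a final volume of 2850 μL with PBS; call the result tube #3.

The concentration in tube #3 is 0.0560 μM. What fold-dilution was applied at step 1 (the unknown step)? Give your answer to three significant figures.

3.21-fold

Step 1: unknown factor x
Step 2: 0.32 mL brought to 0.6 mL → factor 0.6/0.32 = 1.875
Step 3: 320 μL brought to 2850 μL → factor 2850/320 = 8.9062
Product of known-step factors = 16.699
Overall factor = 3.00 μM / (0.0560 μM) = 53.571
x = 53.571 / 16.699 = 3.21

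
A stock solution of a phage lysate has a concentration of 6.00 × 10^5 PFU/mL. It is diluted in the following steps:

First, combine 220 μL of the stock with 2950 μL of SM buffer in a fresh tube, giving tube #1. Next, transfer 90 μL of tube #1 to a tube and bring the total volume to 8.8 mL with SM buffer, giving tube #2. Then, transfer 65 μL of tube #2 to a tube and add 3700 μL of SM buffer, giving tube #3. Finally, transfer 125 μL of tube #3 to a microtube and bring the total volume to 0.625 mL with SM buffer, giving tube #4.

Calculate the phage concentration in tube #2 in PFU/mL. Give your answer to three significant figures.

426 PFU/mL

Step 1: 220 μL + 2950 μL = 3170 μL total → factor 3170/220 = 14.409
Step 2: 90 μL brought to 8.8 mL → factor 8800/90 = 97.778
Dilution factor through tube #2 = 14.409 × 97.778 = 1408.9
[tube #2] = 6.00 × 10^5 PFU/mL / 1408.9 = 426 PFU/mL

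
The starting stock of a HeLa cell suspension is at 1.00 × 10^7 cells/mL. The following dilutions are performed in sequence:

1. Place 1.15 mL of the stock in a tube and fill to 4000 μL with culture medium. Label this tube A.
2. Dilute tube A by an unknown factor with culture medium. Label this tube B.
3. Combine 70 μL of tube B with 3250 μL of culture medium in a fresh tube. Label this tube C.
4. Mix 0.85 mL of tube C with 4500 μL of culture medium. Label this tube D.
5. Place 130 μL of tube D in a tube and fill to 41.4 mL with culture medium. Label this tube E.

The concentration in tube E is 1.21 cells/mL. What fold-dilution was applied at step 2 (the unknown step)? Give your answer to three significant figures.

Step 1: 1.15 mL brought to 4000 μL → factor 4/1.15 = 3.4783
Step 2: unknown factor x
Step 3: 70 μL + 3250 μL = 3320 μL total → factor 3320/70 = 47.429
Step 4: 0.85 mL + 4500 μL = 5.35 mL total → factor 5.35/0.85 = 6.2941
Step 5: 130 μL brought to 41.4 mL → factor 41400/130 = 318.46
Product of known-step factors = 3.3067 × 10^5
Overall factor = 1.00 × 10^7 cells/mL / (1.21 cells/mL) = 8.2645 × 10^6
x = 8.2645 × 10^6 / 3.3067 × 10^5 = 25.0

25.0-fold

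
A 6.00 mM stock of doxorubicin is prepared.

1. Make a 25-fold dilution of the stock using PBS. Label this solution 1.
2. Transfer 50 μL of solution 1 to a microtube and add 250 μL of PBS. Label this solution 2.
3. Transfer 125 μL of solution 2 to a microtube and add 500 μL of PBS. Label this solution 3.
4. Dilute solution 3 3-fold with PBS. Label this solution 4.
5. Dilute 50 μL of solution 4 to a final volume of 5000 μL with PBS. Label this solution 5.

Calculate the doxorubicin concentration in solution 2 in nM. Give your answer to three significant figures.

Step 1: 25-fold → factor 25
Step 2: 50 μL + 250 μL = 300 μL total → factor 300/50 = 6
Dilution factor through solution 2 = 25 × 6 = 150
[solution 2] = 6.00 mM / 150 = 0.04000 mM = 4.00 × 10^4 nM

4.00 × 10^4 nM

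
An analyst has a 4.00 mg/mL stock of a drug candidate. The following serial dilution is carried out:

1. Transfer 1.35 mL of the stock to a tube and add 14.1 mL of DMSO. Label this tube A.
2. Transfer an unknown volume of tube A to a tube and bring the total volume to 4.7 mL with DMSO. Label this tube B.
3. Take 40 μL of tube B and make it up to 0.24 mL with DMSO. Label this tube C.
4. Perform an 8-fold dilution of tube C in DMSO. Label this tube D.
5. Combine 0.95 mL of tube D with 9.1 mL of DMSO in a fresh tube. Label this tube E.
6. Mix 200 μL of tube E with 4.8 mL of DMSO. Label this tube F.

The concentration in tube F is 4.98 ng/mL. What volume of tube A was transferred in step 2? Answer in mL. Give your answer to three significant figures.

Step 1: 1.35 mL + 14.1 mL = 15.45 mL total → factor 15.45/1.35 = 11.444
Step 2: v brought to 4.7 mL → factor = 4.7 mL/v
Step 3: 40 μL brought to 0.24 mL → factor 240/40 = 6
Step 4: 8-fold → factor 8
Step 5: 0.95 mL + 9.1 mL = 10.05 mL total → factor 10.05/0.95 = 10.579
Step 6: 200 μL + 4.8 mL = 5000 μL total → factor 5000/200 = 25
Product of known-step factors = 1.4528 × 10^5
Overall factor = 4.00 mg/mL / (4.98 ng/mL) = 8.0321 × 10^5
Step-2 factor = 8.0321 × 10^5 / 1.4528 × 10^5 = 5.5286
v = 4.7 mL / 5.5286 = 0.850 mL

0.850 mL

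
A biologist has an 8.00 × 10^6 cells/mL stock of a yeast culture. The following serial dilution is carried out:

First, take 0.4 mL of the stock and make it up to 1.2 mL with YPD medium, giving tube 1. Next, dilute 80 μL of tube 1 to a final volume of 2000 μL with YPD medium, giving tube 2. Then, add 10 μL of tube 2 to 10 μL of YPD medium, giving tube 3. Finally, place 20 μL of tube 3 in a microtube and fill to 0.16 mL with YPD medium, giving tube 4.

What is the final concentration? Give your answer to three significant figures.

6.67 × 10^3 cells/mL

Step 1: 0.4 mL brought to 1.2 mL → factor 1.2/0.4 = 3
Step 2: 80 μL brought to 2000 μL → factor 2000/80 = 25
Step 3: 10 μL + 10 μL = 20 μL total → factor 20/10 = 2
Step 4: 20 μL brought to 0.16 mL → factor 160/20 = 8
Overall dilution factor = 3 × 25 × 2 × 8 = 1200
Final = 8.00 × 10^6 cells/mL / 1200 = 6.67 × 10^3 cells/mL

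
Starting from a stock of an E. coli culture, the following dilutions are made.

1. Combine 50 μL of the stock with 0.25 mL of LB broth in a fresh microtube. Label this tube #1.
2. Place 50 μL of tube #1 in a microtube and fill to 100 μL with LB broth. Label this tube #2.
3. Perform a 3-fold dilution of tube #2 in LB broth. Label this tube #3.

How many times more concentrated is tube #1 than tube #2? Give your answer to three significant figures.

2.00

Step 1: 50 μL + 0.25 mL = 300 μL total → factor 300/50 = 6
Step 2: 50 μL brought to 100 μL → factor 100/50 = 2
Dilution factor to tube #1 = 6; to tube #2 = 12
[tube #1]/[tube #2] = (factor to tube #2)/(factor to tube #1) = 12/6 = 2.00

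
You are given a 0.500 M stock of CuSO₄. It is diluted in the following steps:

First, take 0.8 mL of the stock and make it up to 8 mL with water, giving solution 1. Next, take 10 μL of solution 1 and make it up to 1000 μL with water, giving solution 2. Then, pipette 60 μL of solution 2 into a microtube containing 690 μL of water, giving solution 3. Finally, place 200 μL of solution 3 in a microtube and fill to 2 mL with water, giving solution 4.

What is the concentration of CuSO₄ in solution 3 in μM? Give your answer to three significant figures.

Step 1: 0.8 mL brought to 8 mL → factor 8/0.8 = 10
Step 2: 10 μL brought to 1000 μL → factor 1000/10 = 100
Step 3: 60 μL + 690 μL = 750 μL total → factor 750/60 = 12.5
Dilution factor through solution 3 = 10 × 100 × 12.5 = 12500
[solution 3] = 0.500 M / 12500 = 4.000 × 10^-5 M = 40.0 μM

40.0 μM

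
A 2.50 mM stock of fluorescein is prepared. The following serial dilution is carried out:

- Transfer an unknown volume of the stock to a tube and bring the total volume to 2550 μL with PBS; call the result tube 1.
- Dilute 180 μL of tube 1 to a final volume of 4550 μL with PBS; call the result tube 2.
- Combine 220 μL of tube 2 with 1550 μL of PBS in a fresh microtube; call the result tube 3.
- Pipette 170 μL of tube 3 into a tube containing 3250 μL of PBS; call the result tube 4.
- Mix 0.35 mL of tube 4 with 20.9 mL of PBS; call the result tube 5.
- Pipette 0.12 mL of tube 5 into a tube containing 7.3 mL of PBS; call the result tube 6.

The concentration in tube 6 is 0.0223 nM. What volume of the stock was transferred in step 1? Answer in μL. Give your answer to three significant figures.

Step 1: v brought to 2550 μL → factor = 2550 μL/v
Step 2: 180 μL brought to 4550 μL → factor 4550/180 = 25.278
Step 3: 220 μL + 1550 μL = 1770 μL total → factor 1770/220 = 8.0455
Step 4: 170 μL + 3250 μL = 3420 μL total → factor 3420/170 = 20.118
Step 5: 0.35 mL + 20.9 mL = 21.25 mL total → factor 21.25/0.35 = 60.714
Step 6: 0.12 mL + 7.3 mL = 7.42 mL total → factor 7.42/0.12 = 61.833
Product of known-step factors = 1.536 × 10^7
Overall factor = 2.50 mM / (0.0223 nM) = 1.1211 × 10^8
Step-1 factor = 1.1211 × 10^8 / 1.536 × 10^7 = 7.2989
v = 2550 μL / 7.2989 = 349 μL

349 μL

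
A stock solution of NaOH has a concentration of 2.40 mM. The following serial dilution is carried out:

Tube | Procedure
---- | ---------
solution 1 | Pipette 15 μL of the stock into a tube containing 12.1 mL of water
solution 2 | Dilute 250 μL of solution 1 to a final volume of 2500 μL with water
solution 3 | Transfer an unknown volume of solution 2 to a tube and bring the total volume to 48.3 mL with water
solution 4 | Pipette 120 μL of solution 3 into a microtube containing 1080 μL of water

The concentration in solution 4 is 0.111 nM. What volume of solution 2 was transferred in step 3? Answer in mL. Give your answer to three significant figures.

Step 1: 15 μL + 12.1 mL = 12115 μL total → factor 12115/15 = 807.67
Step 2: 250 μL brought to 2500 μL → factor 2500/250 = 10
Step 3: v brought to 48.3 mL → factor = 48.3 mL/v
Step 4: 120 μL + 1080 μL = 1200 μL total → factor 1200/120 = 10
Product of known-step factors = 80767
Overall factor = 2.40 mM / (0.111 nM) = 2.1622 × 10^7
Step-3 factor = 2.1622 × 10^7 / 80767 = 267.7
v = 48.3 mL / 267.7 = 0.180 mL

0.180 mL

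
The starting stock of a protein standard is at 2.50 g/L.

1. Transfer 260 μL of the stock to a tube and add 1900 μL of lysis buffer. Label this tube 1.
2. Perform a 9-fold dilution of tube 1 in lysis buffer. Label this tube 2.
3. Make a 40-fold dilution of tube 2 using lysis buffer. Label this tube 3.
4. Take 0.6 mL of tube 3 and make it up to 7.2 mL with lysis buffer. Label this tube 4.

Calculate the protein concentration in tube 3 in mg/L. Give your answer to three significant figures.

0.836 mg/L

Step 1: 260 μL + 1900 μL = 2160 μL total → factor 2160/260 = 8.3077
Step 2: 9-fold → factor 9
Step 3: 40-fold → factor 40
Dilution factor through tube 3 = 8.3077 × 9 × 40 = 2990.8
[tube 3] = 2.50 g/L / 2990.8 = 0.0008359 g/L = 0.836 mg/L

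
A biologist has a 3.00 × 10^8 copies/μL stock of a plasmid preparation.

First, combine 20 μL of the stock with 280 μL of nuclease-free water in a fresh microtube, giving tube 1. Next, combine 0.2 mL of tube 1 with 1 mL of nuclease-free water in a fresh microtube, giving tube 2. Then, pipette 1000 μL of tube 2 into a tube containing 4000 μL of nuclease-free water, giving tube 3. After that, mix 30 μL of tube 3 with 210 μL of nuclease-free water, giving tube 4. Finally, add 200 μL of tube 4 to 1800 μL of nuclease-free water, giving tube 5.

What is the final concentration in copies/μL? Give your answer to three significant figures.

Step 1: 20 μL + 280 μL = 300 μL total → factor 300/20 = 15
Step 2: 0.2 mL + 1 mL = 1.2 mL total → factor 1.2/0.2 = 6
Step 3: 1000 μL + 4000 μL = 5000 μL total → factor 5000/1000 = 5
Step 4: 30 μL + 210 μL = 240 μL total → factor 240/30 = 8
Step 5: 200 μL + 1800 μL = 2000 μL total → factor 2000/200 = 10
Overall dilution factor = 15 × 6 × 5 × 8 × 10 = 36000
Final = 3.00 × 10^8 copies/μL / 36000 = 8.33 × 10^3 copies/μL

8.33 × 10^3 copies/μL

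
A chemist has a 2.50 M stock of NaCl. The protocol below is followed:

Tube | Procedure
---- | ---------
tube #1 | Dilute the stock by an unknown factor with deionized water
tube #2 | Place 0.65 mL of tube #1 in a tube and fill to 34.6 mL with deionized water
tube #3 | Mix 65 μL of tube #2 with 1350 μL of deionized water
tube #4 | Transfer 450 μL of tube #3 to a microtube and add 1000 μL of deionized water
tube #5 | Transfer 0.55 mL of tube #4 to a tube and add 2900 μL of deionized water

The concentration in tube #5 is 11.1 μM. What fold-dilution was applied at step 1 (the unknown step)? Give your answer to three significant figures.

Step 1: unknown factor x
Step 2: 0.65 mL brought to 34.6 mL → factor 34.6/0.65 = 53.231
Step 3: 65 μL + 1350 μL = 1415 μL total → factor 1415/65 = 21.769
Step 4: 450 μL + 1000 μL = 1450 μL total → factor 1450/450 = 3.2222
Step 5: 0.55 mL + 2900 μL = 3.45 mL total → factor 3.45/0.55 = 6.2727
Product of known-step factors = 23422
Overall factor = 2.50 M / (11.1 μM) = 2.2523 × 10^5
x = 2.2523 × 10^5 / 23422 = 9.62

9.62-fold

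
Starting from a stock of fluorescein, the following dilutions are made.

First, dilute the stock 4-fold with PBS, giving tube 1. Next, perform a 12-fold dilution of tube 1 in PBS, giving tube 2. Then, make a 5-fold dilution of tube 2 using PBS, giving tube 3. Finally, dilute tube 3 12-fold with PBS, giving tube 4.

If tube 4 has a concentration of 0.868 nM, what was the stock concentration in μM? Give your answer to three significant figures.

2.50 μM

Step 1: 4-fold → factor 4
Step 2: 12-fold → factor 12
Step 3: 5-fold → factor 5
Step 4: 12-fold → factor 12
Overall dilution factor = 4 × 12 × 5 × 12 = 2880
Stock = 0.868 nM × 2880 = 2500 nM = 2.50 μM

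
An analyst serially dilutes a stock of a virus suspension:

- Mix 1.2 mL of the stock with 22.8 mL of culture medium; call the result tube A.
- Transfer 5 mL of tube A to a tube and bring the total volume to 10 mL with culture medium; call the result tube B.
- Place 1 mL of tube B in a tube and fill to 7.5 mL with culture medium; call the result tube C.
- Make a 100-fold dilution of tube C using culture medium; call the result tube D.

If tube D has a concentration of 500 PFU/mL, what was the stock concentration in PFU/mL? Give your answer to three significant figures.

1.50 × 10^7 PFU/mL

Step 1: 1.2 mL + 22.8 mL = 24 mL total → factor 24/1.2 = 20
Step 2: 5 mL brought to 10 mL → factor 10/5 = 2
Step 3: 1 mL brought to 7.5 mL → factor 7.5/1 = 7.5
Step 4: 100-fold → factor 100
Overall dilution factor = 20 × 2 × 7.5 × 100 = 30000
Stock = 500 PFU/mL × 30000 = 1.50 × 10^7 PFU/mL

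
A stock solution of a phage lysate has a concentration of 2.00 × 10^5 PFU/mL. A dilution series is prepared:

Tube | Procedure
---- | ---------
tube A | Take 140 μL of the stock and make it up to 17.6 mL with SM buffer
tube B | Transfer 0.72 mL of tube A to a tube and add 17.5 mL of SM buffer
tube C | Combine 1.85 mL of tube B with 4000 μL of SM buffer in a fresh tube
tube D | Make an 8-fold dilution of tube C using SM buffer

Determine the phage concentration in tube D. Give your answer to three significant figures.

2.49 PFU/mL

Step 1: 140 μL brought to 17.6 mL → factor 17600/140 = 125.71
Step 2: 0.72 mL + 17.5 mL = 18.22 mL total → factor 18.22/0.72 = 25.306
Step 3: 1.85 mL + 4000 μL = 5.85 mL total → factor 5.85/1.85 = 3.1622
Step 4: 8-fold → factor 8
Overall dilution factor = 125.71 × 25.306 × 3.1622 × 8 = 80478
Final = 2.00 × 10^5 PFU/mL / 80478 = 2.49 PFU/mL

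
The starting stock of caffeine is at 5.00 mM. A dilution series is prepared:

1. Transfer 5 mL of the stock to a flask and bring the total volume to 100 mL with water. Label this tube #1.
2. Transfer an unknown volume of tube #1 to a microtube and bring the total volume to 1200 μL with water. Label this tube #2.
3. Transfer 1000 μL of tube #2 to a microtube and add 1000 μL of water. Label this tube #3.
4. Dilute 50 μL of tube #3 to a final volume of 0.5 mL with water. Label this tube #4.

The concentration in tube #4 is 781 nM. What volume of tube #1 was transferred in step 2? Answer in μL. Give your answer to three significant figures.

75.0 μL

Step 1: 5 mL brought to 100 mL → factor 100/5 = 20
Step 2: v brought to 1200 μL → factor = 1200 μL/v
Step 3: 1000 μL + 1000 μL = 2000 μL total → factor 2000/1000 = 2
Step 4: 50 μL brought to 0.5 mL → factor 500/50 = 10
Product of known-step factors = 400
Overall factor = 5.00 mM / (781 nM) = 6402
Step-2 factor = 6402 / 400 = 16.005
v = 1200 μL / 16.005 = 75.0 μL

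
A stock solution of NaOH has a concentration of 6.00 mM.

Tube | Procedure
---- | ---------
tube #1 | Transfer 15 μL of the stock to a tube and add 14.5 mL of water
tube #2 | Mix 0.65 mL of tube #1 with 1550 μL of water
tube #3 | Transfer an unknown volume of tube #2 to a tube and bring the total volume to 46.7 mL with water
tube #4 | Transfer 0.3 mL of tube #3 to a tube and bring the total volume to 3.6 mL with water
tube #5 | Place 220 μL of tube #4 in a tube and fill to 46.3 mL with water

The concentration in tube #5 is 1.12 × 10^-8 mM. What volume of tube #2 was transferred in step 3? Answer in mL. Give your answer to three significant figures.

0.721 mL

Step 1: 15 μL + 14.5 mL = 14515 μL total → factor 14515/15 = 967.67
Step 2: 0.65 mL + 1550 μL = 2.2 mL total → factor 2.2/0.65 = 3.3846
Step 3: v brought to 46.7 mL → factor = 46.7 mL/v
Step 4: 0.3 mL brought to 3.6 mL → factor 3.6/0.3 = 12
Step 5: 220 μL brought to 46.3 mL → factor 46300/220 = 210.45
Product of known-step factors = 8.2713 × 10^6
Overall factor = 6.00 mM / (1.12 × 10^-8 mM) = 5.3571 × 10^8
Step-3 factor = 5.3571 × 10^8 / 8.2713 × 10^6 = 64.768
v = 46.7 mL / 64.768 = 0.721 mL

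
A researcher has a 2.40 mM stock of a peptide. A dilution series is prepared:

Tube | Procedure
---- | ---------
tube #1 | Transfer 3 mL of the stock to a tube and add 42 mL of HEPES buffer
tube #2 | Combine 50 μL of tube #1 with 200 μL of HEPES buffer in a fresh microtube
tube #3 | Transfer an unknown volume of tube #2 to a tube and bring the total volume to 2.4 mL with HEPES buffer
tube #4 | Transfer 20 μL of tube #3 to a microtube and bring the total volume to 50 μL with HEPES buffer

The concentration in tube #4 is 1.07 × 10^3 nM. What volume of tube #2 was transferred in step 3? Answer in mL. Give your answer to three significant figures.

0.201 mL

Step 1: 3 mL + 42 mL = 45 mL total → factor 45/3 = 15
Step 2: 50 μL + 200 μL = 250 μL total → factor 250/50 = 5
Step 3: v brought to 2.4 mL → factor = 2.4 mL/v
Step 4: 20 μL brought to 50 μL → factor 50/20 = 2.5
Product of known-step factors = 187.5
Overall factor = 2.40 mM / (1.07 × 10^3 nM) = 2243
Step-3 factor = 2243 / 187.5 = 11.963
v = 2.4 mL / 11.963 = 0.201 mL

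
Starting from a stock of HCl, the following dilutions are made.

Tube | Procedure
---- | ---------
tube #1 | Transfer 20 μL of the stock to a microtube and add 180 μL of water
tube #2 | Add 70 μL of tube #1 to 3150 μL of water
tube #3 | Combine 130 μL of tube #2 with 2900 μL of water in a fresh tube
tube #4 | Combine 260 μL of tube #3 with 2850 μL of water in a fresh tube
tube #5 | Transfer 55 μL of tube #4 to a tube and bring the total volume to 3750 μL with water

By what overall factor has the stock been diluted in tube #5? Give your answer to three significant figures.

8.74 × 10^6

Step 1: 20 μL + 180 μL = 200 μL total → factor 200/20 = 10
Step 2: 70 μL + 3150 μL = 3220 μL total → factor 3220/70 = 46
Step 3: 130 μL + 2900 μL = 3030 μL total → factor 3030/130 = 23.308
Step 4: 260 μL + 2850 μL = 3110 μL total → factor 3110/260 = 11.962
Step 5: 55 μL brought to 3750 μL → factor 3750/55 = 68.182
Overall dilution factor = 10 × 46 × 23.308 × 11.962 × 68.182 = 8.7441 × 10^6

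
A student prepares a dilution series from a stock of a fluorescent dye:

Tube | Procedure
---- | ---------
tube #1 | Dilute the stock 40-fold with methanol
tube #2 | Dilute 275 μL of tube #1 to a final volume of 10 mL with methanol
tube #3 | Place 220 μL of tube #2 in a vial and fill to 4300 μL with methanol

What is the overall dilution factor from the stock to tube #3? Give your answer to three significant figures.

Step 1: 40-fold → factor 40
Step 2: 275 μL brought to 10 mL → factor 10000/275 = 36.364
Step 3: 220 μL brought to 4300 μL → factor 4300/220 = 19.545
Overall dilution factor = 40 × 36.364 × 19.545 = 28430

2.84 × 10^4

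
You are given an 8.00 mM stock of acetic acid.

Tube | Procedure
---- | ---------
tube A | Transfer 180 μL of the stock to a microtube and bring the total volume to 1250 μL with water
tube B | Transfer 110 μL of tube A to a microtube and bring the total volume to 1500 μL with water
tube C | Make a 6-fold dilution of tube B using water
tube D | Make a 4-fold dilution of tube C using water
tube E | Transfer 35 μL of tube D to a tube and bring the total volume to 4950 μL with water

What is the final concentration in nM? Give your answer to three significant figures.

24.9 nM

Step 1: 180 μL brought to 1250 μL → factor 1250/180 = 6.9444
Step 2: 110 μL brought to 1500 μL → factor 1500/110 = 13.636
Step 3: 6-fold → factor 6
Step 4: 4-fold → factor 4
Step 5: 35 μL brought to 4950 μL → factor 4950/35 = 141.43
Overall dilution factor = 6.9444 × 13.636 × 6 × 4 × 141.43 = 3.2143 × 10^5
Final = 8.00 mM / 3.2143 × 10^5 = 2.489 × 10^-5 mM = 24.9 nM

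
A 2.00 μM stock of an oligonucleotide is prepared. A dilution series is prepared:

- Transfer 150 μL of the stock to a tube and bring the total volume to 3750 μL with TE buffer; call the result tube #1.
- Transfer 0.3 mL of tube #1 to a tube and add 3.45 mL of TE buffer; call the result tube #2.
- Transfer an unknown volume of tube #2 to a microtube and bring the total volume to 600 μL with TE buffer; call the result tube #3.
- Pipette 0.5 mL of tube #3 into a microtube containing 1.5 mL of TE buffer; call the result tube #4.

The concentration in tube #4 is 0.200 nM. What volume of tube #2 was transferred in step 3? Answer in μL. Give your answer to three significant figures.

Step 1: 150 μL brought to 3750 μL → factor 3750/150 = 25
Step 2: 0.3 mL + 3.45 mL = 3.75 mL total → factor 3.75/0.3 = 12.5
Step 3: v brought to 600 μL → factor = 600 μL/v
Step 4: 0.5 mL + 1.5 mL = 2 mL total → factor 2/0.5 = 4
Product of known-step factors = 1250
Overall factor = 2.00 μM / (0.200 nM) = 10000
Step-3 factor = 10000 / 1250 = 8
v = 600 μL / 8 = 75.0 μL

75.0 μL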